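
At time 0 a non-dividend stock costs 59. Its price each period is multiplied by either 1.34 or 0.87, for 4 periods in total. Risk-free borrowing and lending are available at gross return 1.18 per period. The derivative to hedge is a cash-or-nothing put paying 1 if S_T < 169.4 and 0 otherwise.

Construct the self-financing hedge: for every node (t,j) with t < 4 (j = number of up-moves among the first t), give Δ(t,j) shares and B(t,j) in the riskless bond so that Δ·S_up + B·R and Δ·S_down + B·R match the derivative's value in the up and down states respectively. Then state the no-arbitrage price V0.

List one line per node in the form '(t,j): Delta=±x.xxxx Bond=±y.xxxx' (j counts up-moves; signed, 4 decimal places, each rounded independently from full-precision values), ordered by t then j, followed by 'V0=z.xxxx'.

Risk-neutral probability p* = (R−d)/(u−d) = (1.18−0.87)/(1.34−0.87) = 0.6596.
Terminal payoffs: V(4,0)=1.0000, V(4,1)=1.0000, V(4,2)=1.0000, V(4,3)=1.0000, V(4,4)=0.0000
  t=3,j=0: stock 38.8517 → up 52.0612 (V=1.0000), down 33.8010 (V=1.0000). Price 0.8475; hedge Δ=0.0000, bond B=0.8475.
  t=3,j=1: stock 59.8405 → up 80.1863 (V=1.0000), down 52.0612 (V=1.0000). Price 0.8475; hedge Δ=0.0000, bond B=0.8475.
  t=3,j=2: stock 92.1681 → up 123.5053 (V=1.0000), down 80.1863 (V=1.0000). Price 0.8475; hedge Δ=0.0000, bond B=0.8475.
  t=3,j=3: stock 141.9601 → up 190.2266 (V=0.0000), down 123.5053 (V=1.0000). Price 0.2885; hedge Δ=-0.0150, bond B=2.4162.
  t=2,j=0: stock 44.6571 → up 59.8405 (V=0.8475), down 38.8517 (V=0.8475). Price 0.7182; hedge Δ=0.0000, bond B=0.7182.
  t=2,j=1: stock 68.7822 → up 92.1681 (V=0.8475), down 59.8405 (V=0.8475). Price 0.7182; hedge Δ=0.0000, bond B=0.7182.
  t=2,j=2: stock 105.9404 → up 141.9601 (V=0.2885), down 92.1681 (V=0.8475). Price 0.4057; hedge Δ=-0.0112, bond B=1.5950.
  t=1,j=0: stock 51.3300 → up 68.7822 (V=0.7182), down 44.6571 (V=0.7182). Price 0.6086; hedge Δ=0.0000, bond B=0.6086.
  t=1,j=1: stock 79.0600 → up 105.9404 (V=0.4057), down 68.7822 (V=0.7182). Price 0.4340; hedge Δ=-0.0084, bond B=1.0988.
  t=0,j=0: stock 59.0000 → up 79.0600 (V=0.4340), down 51.3300 (V=0.6086). Price 0.4182; hedge Δ=-0.0063, bond B=0.7897.
Check: Δ(0,0)·S0 + B(0,0) = 0.4182 = V0.

(0,0): Delta=-0.0063 Bond=0.7897
(1,0): Delta=0.0000 Bond=0.6086
(1,1): Delta=-0.0084 Bond=1.0988
(2,0): Delta=0.0000 Bond=0.7182
(2,1): Delta=0.0000 Bond=0.7182
(2,2): Delta=-0.0112 Bond=1.5950
(3,0): Delta=0.0000 Bond=0.8475
(3,1): Delta=0.0000 Bond=0.8475
(3,2): Delta=0.0000 Bond=0.8475
(3,3): Delta=-0.0150 Bond=2.4162
V0=0.4182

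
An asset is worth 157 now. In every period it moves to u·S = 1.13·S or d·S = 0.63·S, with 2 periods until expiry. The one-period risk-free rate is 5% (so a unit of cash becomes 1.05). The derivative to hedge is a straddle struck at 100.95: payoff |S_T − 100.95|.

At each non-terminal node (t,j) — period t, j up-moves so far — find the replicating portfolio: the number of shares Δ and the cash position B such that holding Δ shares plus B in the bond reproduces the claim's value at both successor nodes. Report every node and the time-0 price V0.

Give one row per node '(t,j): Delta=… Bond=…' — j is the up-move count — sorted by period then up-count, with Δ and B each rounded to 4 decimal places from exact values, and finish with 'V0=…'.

Risk-neutral probability p* = (R−d)/(u−d) = (1.05−0.63)/(1.13−0.63) = 0.8400.
At expiry t=2: V(2,0)=38.6367, V(2,1)=10.8183, V(2,2)=99.5233
Node (1,0) S=98.9100: V=(p*·10.8183+(1−p*)·38.6367)/1.05=14.5421; Δ=(10.8183−38.6367)/(111.7683−62.3133)=-0.5625; B=V−Δ·S=70.1789
Node (1,1) S=177.4100: V=(p*·99.5233+(1−p*)·10.8183)/1.05=81.2671; Δ=(99.5233−10.8183)/(200.4733−111.7683)=1.0000; B=V−Δ·S=-96.1429
Node (0,0) S=157.0000: V=(p*·81.2671+(1−p*)·14.5421)/1.05=67.2297; Δ=(81.2671−14.5421)/(177.4100−98.9100)=0.8500; B=V−Δ·S=-66.2204
Self-financing check: at every node Δ·S+B equals the discounted successor values.

(0,0): Delta=0.8500 Bond=-66.2204
(1,0): Delta=-0.5625 Bond=70.1789
(1,1): Delta=1.0000 Bond=-96.1429
V0=67.2297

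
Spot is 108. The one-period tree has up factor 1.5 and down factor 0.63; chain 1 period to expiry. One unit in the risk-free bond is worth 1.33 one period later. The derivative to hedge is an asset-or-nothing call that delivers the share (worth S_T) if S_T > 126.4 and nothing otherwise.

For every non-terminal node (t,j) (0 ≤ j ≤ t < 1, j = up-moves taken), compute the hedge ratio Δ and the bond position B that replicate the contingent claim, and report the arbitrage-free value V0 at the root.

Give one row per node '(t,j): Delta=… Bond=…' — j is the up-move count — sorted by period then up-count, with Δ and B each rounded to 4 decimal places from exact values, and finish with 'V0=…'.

(0,0): Delta=1.7241 Bond=-88.2033
V0=98.0036

Risk-neutral probability p* = (R−d)/(u−d) = (1.33−0.63)/(1.5−0.63) = 0.8046.
Payoff layer (t=1): V(1,0)=0.0000, V(1,1)=162.0000
Node (0,0) S=108.0000: V=(p*·162.0000+(1−p*)·0.0000)/1.33=98.0036; Δ=(162.0000−0.0000)/(162.0000−68.0400)=1.7241; B=V−Δ·S=-88.2033
Each (Δ,B) replicates both successor values, so the strategy is self-financing and V0 is arbitrage-free.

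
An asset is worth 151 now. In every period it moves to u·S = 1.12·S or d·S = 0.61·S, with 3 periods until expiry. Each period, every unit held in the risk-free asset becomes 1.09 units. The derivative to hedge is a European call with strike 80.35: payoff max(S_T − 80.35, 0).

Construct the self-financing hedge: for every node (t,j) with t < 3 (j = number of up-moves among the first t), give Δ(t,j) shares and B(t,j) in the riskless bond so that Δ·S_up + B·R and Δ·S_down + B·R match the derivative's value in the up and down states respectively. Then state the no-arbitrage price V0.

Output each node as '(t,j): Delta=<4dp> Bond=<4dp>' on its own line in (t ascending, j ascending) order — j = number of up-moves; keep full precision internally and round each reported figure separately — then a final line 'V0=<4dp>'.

(0,0): Delta=0.9778 Bond=-58.5593
(1,0): Delta=0.6469 Bond=-33.3450
(1,1): Delta=0.9891 Bond=-65.7349
(2,0): Delta=0.0000 Bond=0.0000
(2,1): Delta=0.6689 Bond=-38.6177
(2,2): Delta=1.0000 Bond=-73.7156
V0=89.0937

Risk-neutral probability p* = (R−d)/(u−d) = (1.09−0.61)/(1.12−0.61) = 0.9412.
Payoff layer (t=3): V(3,0)=0.0000, V(3,1)=0.0000, V(3,2)=35.1928, V(3,3)=131.7941
Node (2,0) S=56.1871: V=(p*·0.0000+(1−p*)·0.0000)/1.09=0.0000; Δ=(0.0000−0.0000)/(62.9296−34.2741)=0.0000; B=V−Δ·S=0.0000
Node (2,1) S=103.1632: V=(p*·35.1928+(1−p*)·0.0000)/1.09=30.3877; Δ=(35.1928−0.0000)/(115.5428−62.9296)=0.6689; B=V−Δ·S=-38.6177
Node (2,2) S=189.4144: V=(p*·131.7941+(1−p*)·35.1928)/1.09=115.6988; Δ=(131.7941−35.1928)/(212.1441−115.5428)=1.0000; B=V−Δ·S=-73.7156
Node (1,0) S=92.1100: V=(p*·30.3877+(1−p*)·0.0000)/1.09=26.2387; Δ=(30.3877−0.0000)/(103.1632−56.1871)=0.6469; B=V−Δ·S=-33.3450
Node (1,1) S=169.1200: V=(p*·115.6988+(1−p*)·30.3877)/1.09=101.5417; Δ=(115.6988−30.3877)/(189.4144−103.1632)=0.9891; B=V−Δ·S=-65.7349
Node (0,0) S=151.0000: V=(p*·101.5417+(1−p*)·26.2387)/1.09=89.0937; Δ=(101.5417−26.2387)/(169.1200−92.1100)=0.9778; B=V−Δ·S=-58.5593
Each (Δ,B) replicates both successor values, so the strategy is self-financing and V0 is arbitrage-free.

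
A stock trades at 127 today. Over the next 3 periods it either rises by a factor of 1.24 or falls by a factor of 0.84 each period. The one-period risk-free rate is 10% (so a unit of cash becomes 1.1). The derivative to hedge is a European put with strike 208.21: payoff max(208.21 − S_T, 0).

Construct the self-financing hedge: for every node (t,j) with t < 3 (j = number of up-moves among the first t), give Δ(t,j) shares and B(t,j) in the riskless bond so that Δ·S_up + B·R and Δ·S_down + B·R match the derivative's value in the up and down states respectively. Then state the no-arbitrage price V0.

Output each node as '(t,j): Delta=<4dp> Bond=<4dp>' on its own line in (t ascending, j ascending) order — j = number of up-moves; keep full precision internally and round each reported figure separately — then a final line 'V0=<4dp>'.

No-arbitrage ⇒ martingale measure with p* = (R−d)/(u−d) = 0.6500.
Terminal values V(3,·): V(3,0)=132.9366, V(3,1)=97.0921, V(3,2)=44.1788, V(3,3)=0.0000
Node (2,0) S=89.6112: V=(p*·97.0921+(1−p*)·132.9366)/1.1=99.6706; Δ=(97.0921−132.9366)/(111.1179−75.2734)=-1.0000; B=V−Δ·S=189.2818
Node (2,1) S=132.2832: V=(p*·44.1788+(1−p*)·97.0921)/1.1=56.9986; Δ=(44.1788−97.0921)/(164.0312−111.1179)=-1.0000; B=V−Δ·S=189.2818
Node (2,2) S=195.2752: V=(p*·0.0000+(1−p*)·44.1788)/1.1=14.0569; Δ=(0.0000−44.1788)/(242.1412−164.0312)=-0.5656; B=V−Δ·S=124.5040
Node (1,0) S=106.6800: V=(p*·56.9986+(1−p*)·99.6706)/1.1=65.3944; Δ=(56.9986−99.6706)/(132.2832−89.6112)=-1.0000; B=V−Δ·S=172.0744
Node (1,1) S=157.4800: V=(p*·14.0569+(1−p*)·56.9986)/1.1=26.4423; Δ=(14.0569−56.9986)/(195.2752−132.2832)=-0.6817; B=V−Δ·S=133.7966
Node (0,0) S=127.0000: V=(p*·26.4423+(1−p*)·65.3944)/1.1=36.4323; Δ=(26.4423−65.3944)/(157.4800−106.6800)=-0.7668; B=V−Δ·S=133.8125
Check: Δ(0,0)·S0 + B(0,0) = 36.4323 = V0.

(0,0): Delta=-0.7668 Bond=133.8125
(1,0): Delta=-1.0000 Bond=172.0744
(1,1): Delta=-0.6817 Bond=133.7966
(2,0): Delta=-1.0000 Bond=189.2818
(2,1): Delta=-1.0000 Bond=189.2818
(2,2): Delta=-0.5656 Bond=124.5040
V0=36.4323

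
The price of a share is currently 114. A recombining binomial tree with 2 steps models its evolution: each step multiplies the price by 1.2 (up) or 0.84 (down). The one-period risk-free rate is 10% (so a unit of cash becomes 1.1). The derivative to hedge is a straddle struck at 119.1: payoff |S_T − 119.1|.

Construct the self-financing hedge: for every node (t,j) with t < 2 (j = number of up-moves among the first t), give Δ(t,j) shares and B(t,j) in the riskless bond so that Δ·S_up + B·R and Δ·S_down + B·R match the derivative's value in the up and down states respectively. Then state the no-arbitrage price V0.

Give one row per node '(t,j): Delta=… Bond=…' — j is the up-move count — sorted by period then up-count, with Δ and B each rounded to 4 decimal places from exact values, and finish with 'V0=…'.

(0,0): Delta=0.4418 Bond=-27.0817
(1,0): Delta=-1.0000 Bond=108.2727
(1,1): Delta=0.8299 Bond=-82.8909
V0=23.2785

Risk-neutral probability p* = (R−d)/(u−d) = (1.1−0.84)/(1.2−0.84) = 0.7222.
Terminal values V(2,·): V(2,0)=38.6616, V(2,1)=4.1880, V(2,2)=45.0600
(1,0): S=95.7600. Δ = (V_up−V_dn)/(S_up−S_dn) = (4.1880−38.6616)/(114.9120−80.4384) = -1.0000. V = [p*·4.1880 + (1−p*)·38.6616]/1.1 = 12.5127. B = V − Δ·S = 108.2727.
(1,1): S=136.8000. Δ = (V_up−V_dn)/(S_up−S_dn) = (45.0600−4.1880)/(164.1600−114.9120) = 0.8299. V = [p*·45.0600 + (1−p*)·4.1880]/1.1 = 30.6424. B = V − Δ·S = -82.8909.
(0,0): S=114.0000. Δ = (V_up−V_dn)/(S_up−S_dn) = (30.6424−12.5127)/(136.8000−95.7600) = 0.4418. V = [p*·30.6424 + (1−p*)·12.5127]/1.1 = 23.2785. B = V − Δ·S = -27.0817.
Self-financing check: at every node Δ·S+B equals the discounted successor values.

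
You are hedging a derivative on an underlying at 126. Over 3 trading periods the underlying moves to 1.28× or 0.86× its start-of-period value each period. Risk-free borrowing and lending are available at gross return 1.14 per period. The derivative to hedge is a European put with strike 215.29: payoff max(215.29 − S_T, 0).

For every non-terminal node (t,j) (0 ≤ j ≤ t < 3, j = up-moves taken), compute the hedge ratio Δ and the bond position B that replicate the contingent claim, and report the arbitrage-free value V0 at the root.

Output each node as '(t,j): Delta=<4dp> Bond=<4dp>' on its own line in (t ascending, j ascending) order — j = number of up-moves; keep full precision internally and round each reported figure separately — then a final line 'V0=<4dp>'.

(0,0): Delta=-0.6837 Bond=115.2459
(1,0): Delta=-1.0000 Bond=165.6587
(1,1): Delta=-0.5774 Bond=114.2411
(2,0): Delta=-1.0000 Bond=188.8509
(2,1): Delta=-1.0000 Bond=188.8509
(2,2): Delta=-0.4354 Bond=100.9269
V0=29.1044

The replicating-portfolio and risk-neutral prices coincide; use p* = (1.14−0.86)/(1.28−0.86) = 0.6667 for the latter.
At expiry t=3: V(3,0)=135.1469, V(3,1)=96.0073, V(3,2)=37.7530, V(3,3)=0.0000
Node (2,0) S=93.1896: V=(p*·96.0073+(1−p*)·135.1469)/1.14=95.6613; Δ=(96.0073−135.1469)/(119.2827−80.1431)=-1.0000; B=V−Δ·S=188.8509
Node (2,1) S=138.7008: V=(p*·37.7530+(1−p*)·96.0073)/1.14=50.1501; Δ=(37.7530−96.0073)/(177.5370−119.2827)=-1.0000; B=V−Δ·S=188.8509
Node (2,2) S=206.4384: V=(p*·0.0000+(1−p*)·37.7530)/1.14=11.0389; Δ=(0.0000−37.7530)/(264.2412−177.5370)=-0.4354; B=V−Δ·S=100.9269
Node (1,0) S=108.3600: V=(p*·50.1501+(1−p*)·95.6613)/1.14=57.2987; Δ=(50.1501−95.6613)/(138.7008−93.1896)=-1.0000; B=V−Δ·S=165.6587
Node (1,1) S=161.2800: V=(p*·11.0389+(1−p*)·50.1501)/1.14=21.1193; Δ=(11.0389−50.1501)/(206.4384−138.7008)=-0.5774; B=V−Δ·S=114.2411
Node (0,0) S=126.0000: V=(p*·21.1193+(1−p*)·57.2987)/1.14=29.1044; Δ=(21.1193−57.2987)/(161.2800−108.3600)=-0.6837; B=V−Δ·S=115.2459
The time-0 hedge costs 29.1044, which is the no-arbitrage price.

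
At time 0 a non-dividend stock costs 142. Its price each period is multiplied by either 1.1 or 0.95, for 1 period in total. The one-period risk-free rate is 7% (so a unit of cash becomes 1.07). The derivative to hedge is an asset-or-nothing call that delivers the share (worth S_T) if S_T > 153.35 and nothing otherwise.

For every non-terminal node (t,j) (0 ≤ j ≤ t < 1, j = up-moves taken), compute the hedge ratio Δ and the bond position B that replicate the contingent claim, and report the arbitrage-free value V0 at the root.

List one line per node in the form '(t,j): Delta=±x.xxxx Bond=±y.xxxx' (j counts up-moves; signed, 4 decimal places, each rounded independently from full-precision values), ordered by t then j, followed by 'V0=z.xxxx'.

Since d<R<u, set p* = (R−d)/(u−d) = 0.8000; price each node as the discounted p*-expectation of its children.
Terminal values V(1,·): V(1,0)=0.0000, V(1,1)=156.2000
Node (0,0) S=142.0000: V=(p*·156.2000+(1−p*)·0.0000)/1.07=116.7850; Δ=(156.2000−0.0000)/(156.2000−134.9000)=7.3333; B=V−Δ·S=-924.5483
The time-0 hedge costs 116.7850, which is the no-arbitrage price.

(0,0): Delta=7.3333 Bond=-924.5483
V0=116.7850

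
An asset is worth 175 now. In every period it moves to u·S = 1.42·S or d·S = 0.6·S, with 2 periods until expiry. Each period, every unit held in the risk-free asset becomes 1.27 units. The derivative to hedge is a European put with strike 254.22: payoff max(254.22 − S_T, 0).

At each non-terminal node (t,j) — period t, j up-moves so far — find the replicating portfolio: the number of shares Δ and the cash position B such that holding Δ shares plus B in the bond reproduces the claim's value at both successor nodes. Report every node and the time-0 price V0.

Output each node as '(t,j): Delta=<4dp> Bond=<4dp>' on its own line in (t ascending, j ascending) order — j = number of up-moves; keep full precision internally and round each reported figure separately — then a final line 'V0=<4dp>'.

(0,0): Delta=-0.5577 Bond=121.0498
(1,0): Delta=-1.0000 Bond=200.1732
(1,1): Delta=-0.5159 Bond=143.3363
V0=23.4497

No-arbitrage ⇒ martingale measure with p* = (R−d)/(u−d) = 0.8171.
Terminal values V(2,·): V(2,0)=191.2200, V(2,1)=105.1200, V(2,2)=0.0000
Node (1,0) S=105.0000: V=(p*·105.1200+(1−p*)·191.2200)/1.27=95.1732; Δ=(105.1200−191.2200)/(149.1000−63.0000)=-1.0000; B=V−Δ·S=200.1732
Node (1,1) S=248.5000: V=(p*·0.0000+(1−p*)·105.1200)/1.27=15.1412; Δ=(0.0000−105.1200)/(352.8700−149.1000)=-0.5159; B=V−Δ·S=143.3363
Node (0,0) S=175.0000: V=(p*·15.1412+(1−p*)·95.1732)/1.27=23.4497; Δ=(15.1412−95.1732)/(248.5000−105.0000)=-0.5577; B=V−Δ·S=121.0498
The time-0 hedge costs 23.4497, which is the no-arbitrage price.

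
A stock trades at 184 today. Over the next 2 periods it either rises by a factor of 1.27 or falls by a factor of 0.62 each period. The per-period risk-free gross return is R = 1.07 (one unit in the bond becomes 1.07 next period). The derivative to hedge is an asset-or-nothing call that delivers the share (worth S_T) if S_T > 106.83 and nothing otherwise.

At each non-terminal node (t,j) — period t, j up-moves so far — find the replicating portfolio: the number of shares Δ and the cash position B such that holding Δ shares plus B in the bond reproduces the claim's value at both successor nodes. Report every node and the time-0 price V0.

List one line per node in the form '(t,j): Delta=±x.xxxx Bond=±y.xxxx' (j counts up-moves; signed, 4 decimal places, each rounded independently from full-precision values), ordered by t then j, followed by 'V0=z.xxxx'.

(0,0): Delta=1.1701 Bond=-37.1399
(1,0): Delta=1.9538 Bond=-129.1540
(1,1): Delta=1.0000 Bond=0.0000
V0=178.1512

Since d<R<u, set p* = (R−d)/(u−d) = 0.6923; price each node as the discounted p*-expectation of its children.
Terminal values V(2,·): V(2,0)=0.0000, V(2,1)=144.8816, V(2,2)=296.7736
  t=1,j=0: stock 114.0800 → up 144.8816 (V=144.8816), down 70.7296 (V=0.0000). Price 93.7408; hedge Δ=1.9538, bond B=-129.1540.
  t=1,j=1: stock 233.6800 → up 296.7736 (V=296.7736), down 144.8816 (V=144.8816). Price 233.6800; hedge Δ=1.0000, bond B=0.0000.
  t=0,j=0: stock 184.0000 → up 233.6800 (V=233.6800), down 114.0800 (V=93.7408). Price 178.1512; hedge Δ=1.1701, bond B=-37.1399.
Self-financing check: at every node Δ·S+B equals the discounted successor values.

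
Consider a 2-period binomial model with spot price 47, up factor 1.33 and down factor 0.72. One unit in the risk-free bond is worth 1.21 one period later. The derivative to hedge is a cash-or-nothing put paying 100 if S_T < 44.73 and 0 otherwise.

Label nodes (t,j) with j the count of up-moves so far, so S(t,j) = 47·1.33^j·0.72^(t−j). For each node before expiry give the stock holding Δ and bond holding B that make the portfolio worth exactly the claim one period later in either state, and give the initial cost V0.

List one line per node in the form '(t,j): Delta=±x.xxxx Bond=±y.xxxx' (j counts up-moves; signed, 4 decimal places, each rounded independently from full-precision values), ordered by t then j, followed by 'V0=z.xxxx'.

The replicating-portfolio and risk-neutral prices coincide; use p* = (1.21−0.72)/(1.33−0.72) = 0.8033 for the latter.
Payoff layer (t=2): V(2,0)=100.0000, V(2,1)=0.0000, V(2,2)=0.0000
  t=1,j=0: stock 33.8400 → up 45.0072 (V=0.0000), down 24.3648 (V=100.0000). Price 16.2580; hedge Δ=-4.8444, bond B=180.1924.
  t=1,j=1: stock 62.5100 → up 83.1383 (V=0.0000), down 45.0072 (V=0.0000). Price 0.0000; hedge Δ=0.0000, bond B=0.0000.
  t=0,j=0: stock 47.0000 → up 62.5100 (V=0.0000), down 33.8400 (V=16.2580). Price 2.6432; hedge Δ=-0.5671, bond B=29.2956.
The time-0 hedge costs 2.6432, which is the no-arbitrage price.

(0,0): Delta=-0.5671 Bond=29.2956
(1,0): Delta=-4.8444 Bond=180.1924
(1,1): Delta=0.0000 Bond=0.0000
V0=2.6432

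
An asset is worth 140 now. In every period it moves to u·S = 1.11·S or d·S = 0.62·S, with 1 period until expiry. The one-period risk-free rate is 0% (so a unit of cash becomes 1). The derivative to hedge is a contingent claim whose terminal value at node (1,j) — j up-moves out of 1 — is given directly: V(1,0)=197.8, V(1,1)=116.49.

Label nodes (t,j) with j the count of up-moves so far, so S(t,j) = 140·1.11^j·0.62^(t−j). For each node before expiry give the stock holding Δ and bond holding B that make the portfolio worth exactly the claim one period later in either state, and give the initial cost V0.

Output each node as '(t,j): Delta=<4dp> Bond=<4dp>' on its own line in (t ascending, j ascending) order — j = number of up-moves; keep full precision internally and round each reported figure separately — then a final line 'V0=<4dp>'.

Under the risk-neutral measure, an up-move has probability p* = (R−d)/(u−d) = 0.7755 and values discount at R = 1.
Terminal values V(1,·): V(1,0)=197.8000, V(1,1)=116.4900
(0,0): S=140.0000. Δ = (V_up−V_dn)/(S_up−S_dn) = (116.4900−197.8000)/(155.4000−86.8000) = -1.1853. V = [p*·116.4900 + (1−p*)·197.8000]/1 = 134.7433. B = V − Δ·S = 300.6820.
Each (Δ,B) replicates both successor values, so the strategy is self-financing and V0 is arbitrage-free.

(0,0): Delta=-1.1853 Bond=300.6820
V0=134.7433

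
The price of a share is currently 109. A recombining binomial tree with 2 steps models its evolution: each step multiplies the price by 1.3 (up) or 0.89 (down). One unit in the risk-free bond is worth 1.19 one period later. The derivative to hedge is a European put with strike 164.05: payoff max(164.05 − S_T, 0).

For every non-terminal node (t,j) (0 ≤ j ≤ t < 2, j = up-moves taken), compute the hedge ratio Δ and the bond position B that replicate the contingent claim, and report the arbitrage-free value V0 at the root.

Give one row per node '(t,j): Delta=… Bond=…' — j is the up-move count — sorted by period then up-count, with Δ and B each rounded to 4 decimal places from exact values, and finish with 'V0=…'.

(0,0): Delta=-0.7226 Bond=93.2343
(1,0): Delta=-1.0000 Bond=137.8571
(1,1): Delta=-0.6530 Bond=101.0824
V0=14.4684

Since d<R<u, set p* = (R−d)/(u−d) = 0.7317; price each node as the discounted p*-expectation of its children.
Terminal values V(2,·): V(2,0)=77.7111, V(2,1)=37.9370, V(2,2)=0.0000
Node (1,0) S=97.0100: V=(p*·37.9370+(1−p*)·77.7111)/1.19=40.8471; Δ=(37.9370−77.7111)/(126.1130−86.3389)=-1.0000; B=V−Δ·S=137.8571
Node (1,1) S=141.7000: V=(p*·0.0000+(1−p*)·37.9370)/1.19=8.5531; Δ=(0.0000−37.9370)/(184.2100−126.1130)=-0.6530; B=V−Δ·S=101.0824
Node (0,0) S=109.0000: V=(p*·8.5531+(1−p*)·40.8471)/1.19=14.4684; Δ=(8.5531−40.8471)/(141.7000−97.0100)=-0.7226; B=V−Δ·S=93.2343
Self-financing check: at every node Δ·S+B equals the discounted successor values.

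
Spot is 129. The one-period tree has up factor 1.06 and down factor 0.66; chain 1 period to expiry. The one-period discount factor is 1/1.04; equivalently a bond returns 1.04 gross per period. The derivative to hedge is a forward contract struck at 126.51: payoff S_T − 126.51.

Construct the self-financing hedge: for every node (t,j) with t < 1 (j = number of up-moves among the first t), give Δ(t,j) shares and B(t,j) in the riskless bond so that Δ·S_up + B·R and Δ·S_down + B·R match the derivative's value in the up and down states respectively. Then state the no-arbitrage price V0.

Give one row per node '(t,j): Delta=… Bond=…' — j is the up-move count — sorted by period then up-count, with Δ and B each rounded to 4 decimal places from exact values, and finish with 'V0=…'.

(0,0): Delta=1.0000 Bond=-121.6442
V0=7.3558

No-arbitrage ⇒ martingale measure with p* = (R−d)/(u−d) = 0.9500.
Terminal payoffs: V(1,0)=-41.3700, V(1,1)=10.2300
(0,0): S=129.0000. Δ = (V_up−V_dn)/(S_up−S_dn) = (10.2300−-41.3700)/(136.7400−85.1400) = 1.0000. V = [p*·10.2300 + (1−p*)·-41.3700]/1.04 = 7.3558. B = V − Δ·S = -121.6442.
Root portfolio cost Δ·129+B reproduces V0=7.3558.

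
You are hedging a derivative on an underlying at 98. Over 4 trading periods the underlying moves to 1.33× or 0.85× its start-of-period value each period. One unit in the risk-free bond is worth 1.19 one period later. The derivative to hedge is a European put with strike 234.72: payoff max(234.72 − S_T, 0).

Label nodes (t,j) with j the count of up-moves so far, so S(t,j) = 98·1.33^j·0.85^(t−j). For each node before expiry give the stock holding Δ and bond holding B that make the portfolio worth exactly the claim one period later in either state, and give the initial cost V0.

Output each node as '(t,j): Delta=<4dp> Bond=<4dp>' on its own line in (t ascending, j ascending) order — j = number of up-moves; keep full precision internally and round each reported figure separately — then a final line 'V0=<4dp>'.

No-arbitrage ⇒ martingale measure with p* = (R−d)/(u−d) = 0.7083.
Terminal payoffs: V(4,0)=183.5634, V(4,1)=154.6749, V(4,2)=109.4730, V(4,3)=38.7453, V(4,4)=0.0000
Node (3,0) S=60.1842: V=(p*·154.6749+(1−p*)·183.5634)/1.19=137.0594; Δ=(154.6749−183.5634)/(80.0451−51.1566)=-1.0000; B=V−Δ·S=197.2437
Node (3,1) S=94.1706: V=(p*·109.4730+(1−p*)·154.6749)/1.19=103.0730; Δ=(109.4730−154.6749)/(125.2470−80.0451)=-1.0000; B=V−Δ·S=197.2437
Node (3,2) S=147.3494: V=(p*·38.7453+(1−p*)·109.4730)/1.19=49.8943; Δ=(38.7453−109.4730)/(195.9747−125.2470)=-1.0000; B=V−Δ·S=197.2437
Node (3,3) S=230.5584: V=(p*·0.0000+(1−p*)·38.7453)/1.19=9.4964; Δ=(0.0000−38.7453)/(306.6427−195.9747)=-0.3501; B=V−Δ·S=90.2159
Node (2,0) S=70.8050: V=(p*·103.0730+(1−p*)·137.0594)/1.19=94.9460; Δ=(103.0730−137.0594)/(94.1706−60.1842)=-1.0000; B=V−Δ·S=165.7510
Node (2,1) S=110.7890: V=(p*·49.8943+(1−p*)·103.0730)/1.19=54.9620; Δ=(49.8943−103.0730)/(147.3494−94.1706)=-1.0000; B=V−Δ·S=165.7510
Node (2,2) S=173.3522: V=(p*·9.4964+(1−p*)·49.8943)/1.19=17.8816; Δ=(9.4964−49.8943)/(230.5584−147.3494)=-0.4855; B=V−Δ·S=102.0440
Node (1,0) S=83.3000: V=(p*·54.9620+(1−p*)·94.9460)/1.19=55.9866; Δ=(54.9620−94.9460)/(110.7890−70.8050)=-1.0000; B=V−Δ·S=139.2866
Node (1,1) S=130.3400: V=(p*·17.8816+(1−p*)·54.9620)/1.19=24.1149; Δ=(17.8816−54.9620)/(173.3522−110.7890)=-0.5927; B=V−Δ·S=101.3657
Node (0,0) S=98.0000: V=(p*·24.1149+(1−p*)·55.9866)/1.19=28.0763; Δ=(24.1149−55.9866)/(130.3400−83.3000)=-0.6775; B=V−Δ·S=94.4756
Self-financing check: at every node Δ·S+B equals the discounted successor values.

(0,0): Delta=-0.6775 Bond=94.4756
(1,0): Delta=-1.0000 Bond=139.2866
(1,1): Delta=-0.5927 Bond=101.3657
(2,0): Delta=-1.0000 Bond=165.7510
(2,1): Delta=-1.0000 Bond=165.7510
(2,2): Delta=-0.4855 Bond=102.0440
(3,0): Delta=-1.0000 Bond=197.2437
(3,1): Delta=-1.0000 Bond=197.2437
(3,2): Delta=-1.0000 Bond=197.2437
(3,3): Delta=-0.3501 Bond=90.2159
V0=28.0763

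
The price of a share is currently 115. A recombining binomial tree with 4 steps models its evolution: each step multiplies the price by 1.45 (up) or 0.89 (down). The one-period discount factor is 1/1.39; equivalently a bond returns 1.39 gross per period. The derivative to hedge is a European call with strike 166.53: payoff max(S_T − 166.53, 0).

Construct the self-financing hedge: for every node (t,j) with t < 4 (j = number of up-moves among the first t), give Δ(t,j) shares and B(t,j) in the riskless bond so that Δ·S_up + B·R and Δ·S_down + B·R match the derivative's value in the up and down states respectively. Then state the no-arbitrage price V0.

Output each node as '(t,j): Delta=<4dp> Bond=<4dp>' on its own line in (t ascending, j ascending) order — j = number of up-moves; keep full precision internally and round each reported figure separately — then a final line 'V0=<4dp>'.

The replicating-portfolio and risk-neutral prices coincide; use p* = (1.39−0.89)/(1.45−0.89) = 0.8929 for the latter.
Terminal payoffs: V(4,0)=0.0000, V(4,1)=0.0000, V(4,2)=24.9899, V(4,3)=145.4968, V(4,4)=341.8282
Node (3,0) S=81.0714: V=(p*·0.0000+(1−p*)·0.0000)/1.39=0.0000; Δ=(0.0000−0.0000)/(117.5536−72.1536)=0.0000; B=V−Δ·S=0.0000
Node (3,1) S=132.0827: V=(p*·24.9899+(1−p*)·0.0000)/1.39=16.0521; Δ=(24.9899−0.0000)/(191.5199−117.5536)=0.3379; B=V−Δ·S=-28.5727
Node (3,2) S=215.1909: V=(p*·145.4968+(1−p*)·24.9899)/1.39=95.3851; Δ=(145.4968−24.9899)/(312.0268−191.5199)=1.0000; B=V−Δ·S=-119.8058
Node (3,3) S=350.5919: V=(p*·341.8282+(1−p*)·145.4968)/1.39=230.7861; Δ=(341.8282−145.4968)/(508.3582−312.0268)=1.0000; B=V−Δ·S=-119.8058
Node (2,0) S=91.0915: V=(p*·16.0521+(1−p*)·0.0000)/1.39=10.3109; Δ=(16.0521−0.0000)/(132.0827−81.0714)=0.3147; B=V−Δ·S=-18.3535
Node (2,1) S=148.4075: V=(p*·95.3851+(1−p*)·16.0521)/1.39=62.5073; Δ=(95.3851−16.0521)/(215.1909−132.0827)=0.9546; B=V−Δ·S=-79.1588
Node (2,2) S=241.7875: V=(p*·230.7861+(1−p*)·95.3851)/1.39=155.5963; Δ=(230.7861−95.3851)/(350.5919−215.1909)=1.0000; B=V−Δ·S=-86.1912
Node (1,0) S=102.3500: V=(p*·62.5073+(1−p*)·10.3109)/1.39=40.9459; Δ=(62.5073−10.3109)/(148.4075−91.0915)=0.9107; B=V−Δ·S=-52.2619
Node (1,1) S=166.7500: V=(p*·155.5963+(1−p*)·62.5073)/1.39=104.7644; Δ=(155.5963−62.5073)/(241.7875−148.4075)=0.9969; B=V−Δ·S=-61.4660
Node (0,0) S=115.0000: V=(p*·104.7644+(1−p*)·40.9459)/1.39=70.4509; Δ=(104.7644−40.9459)/(166.7500−102.3500)=0.9910; B=V−Δ·S=-43.5107
Root portfolio cost Δ·115+B reproduces V0=70.4509.

(0,0): Delta=0.9910 Bond=-43.5107
(1,0): Delta=0.9107 Bond=-52.2619
(1,1): Delta=0.9969 Bond=-61.4660
(2,0): Delta=0.3147 Bond=-18.3535
(2,1): Delta=0.9546 Bond=-79.1588
(2,2): Delta=1.0000 Bond=-86.1912
(3,0): Delta=0.0000 Bond=0.0000
(3,1): Delta=0.3379 Bond=-28.5727
(3,2): Delta=1.0000 Bond=-119.8058
(3,3): Delta=1.0000 Bond=-119.8058
V0=70.4509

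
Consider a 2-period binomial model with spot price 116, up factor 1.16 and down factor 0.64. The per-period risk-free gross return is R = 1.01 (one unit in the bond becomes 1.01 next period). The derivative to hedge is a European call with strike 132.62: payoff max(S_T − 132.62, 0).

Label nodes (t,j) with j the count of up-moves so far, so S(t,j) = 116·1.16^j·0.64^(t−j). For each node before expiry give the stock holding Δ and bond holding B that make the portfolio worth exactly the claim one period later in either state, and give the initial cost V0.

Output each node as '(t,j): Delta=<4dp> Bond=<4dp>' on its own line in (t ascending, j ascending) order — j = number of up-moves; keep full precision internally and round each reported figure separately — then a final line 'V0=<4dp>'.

(0,0): Delta=0.2741 Bond=-20.1483
(1,0): Delta=0.0000 Bond=0.0000
(1,1): Delta=0.3354 Bond=-28.5997
V0=11.6482

Under the risk-neutral measure, an up-move has probability p* = (R−d)/(u−d) = 0.7115 and values discount at R = 1.01.
Payoff layer (t=2): V(2,0)=0.0000, V(2,1)=0.0000, V(2,2)=23.4696
(1,0): S=74.2400. Δ = (V_up−V_dn)/(S_up−S_dn) = (0.0000−0.0000)/(86.1184−47.5136) = 0.0000. V = [p*·0.0000 + (1−p*)·0.0000]/1.01 = 0.0000. B = V − Δ·S = 0.0000.
(1,1): S=134.5600. Δ = (V_up−V_dn)/(S_up−S_dn) = (23.4696−0.0000)/(156.0896−86.1184) = 0.3354. V = [p*·23.4696 + (1−p*)·0.0000]/1.01 = 16.5342. B = V − Δ·S = -28.5997.
(0,0): S=116.0000. Δ = (V_up−V_dn)/(S_up−S_dn) = (16.5342−0.0000)/(134.5600−74.2400) = 0.2741. V = [p*·16.5342 + (1−p*)·0.0000]/1.01 = 11.6482. B = V − Δ·S = -20.1483.
The time-0 hedge costs 11.6482, which is the no-arbitrage price.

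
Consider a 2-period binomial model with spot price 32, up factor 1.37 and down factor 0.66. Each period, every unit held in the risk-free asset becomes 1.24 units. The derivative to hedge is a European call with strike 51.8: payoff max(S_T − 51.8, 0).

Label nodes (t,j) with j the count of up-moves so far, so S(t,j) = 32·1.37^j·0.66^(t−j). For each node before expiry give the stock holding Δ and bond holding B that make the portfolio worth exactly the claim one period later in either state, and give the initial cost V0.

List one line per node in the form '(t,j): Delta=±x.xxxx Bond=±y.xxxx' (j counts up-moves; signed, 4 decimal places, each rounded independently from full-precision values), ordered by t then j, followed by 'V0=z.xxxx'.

(0,0): Delta=0.2395 Bond=-4.0798
(1,0): Delta=0.0000 Bond=0.0000
(1,1): Delta=0.2654 Bond=-6.1928
V0=3.5852

Under the risk-neutral measure, an up-move has probability p* = (R−d)/(u−d) = 0.8169 and values discount at R = 1.24.
Terminal values V(2,·): V(2,0)=0.0000, V(2,1)=0.0000, V(2,2)=8.2608
Node (1,0) S=21.1200: V=(p*·0.0000+(1−p*)·0.0000)/1.24=0.0000; Δ=(0.0000−0.0000)/(28.9344−13.9392)=0.0000; B=V−Δ·S=0.0000
Node (1,1) S=43.8400: V=(p*·8.2608+(1−p*)·0.0000)/1.24=5.4421; Δ=(8.2608−0.0000)/(60.0608−28.9344)=0.2654; B=V−Δ·S=-6.1928
Node (0,0) S=32.0000: V=(p*·5.4421+(1−p*)·0.0000)/1.24=3.5852; Δ=(5.4421−0.0000)/(43.8400−21.1200)=0.2395; B=V−Δ·S=-4.0798
The time-0 hedge costs 3.5852, which is the no-arbitrage price.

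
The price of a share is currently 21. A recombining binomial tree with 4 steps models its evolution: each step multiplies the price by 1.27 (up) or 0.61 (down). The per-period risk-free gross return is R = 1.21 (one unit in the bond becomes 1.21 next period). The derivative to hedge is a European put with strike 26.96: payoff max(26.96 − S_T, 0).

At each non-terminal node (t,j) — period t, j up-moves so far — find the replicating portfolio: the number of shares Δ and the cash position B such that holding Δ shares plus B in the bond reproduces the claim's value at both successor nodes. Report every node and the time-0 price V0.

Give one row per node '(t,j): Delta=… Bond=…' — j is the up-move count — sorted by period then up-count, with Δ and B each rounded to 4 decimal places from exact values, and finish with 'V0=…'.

Under the risk-neutral measure, an up-move has probability p* = (R−d)/(u−d) = 0.9091 and values discount at R = 1.21.
Terminal values V(4,·): V(4,0)=24.0524, V(4,1)=20.9064, V(4,2)=14.3566, V(4,3)=0.7202, V(4,4)=0.0000
  t=3,j=0: stock 4.7666 → up 6.0536 (V=20.9064), down 2.9076 (V=24.0524). Price 17.5144; hedge Δ=-1.0000, bond B=22.2810.
  t=3,j=1: stock 9.9239 → up 12.6034 (V=14.3566), down 6.0536 (V=20.9064). Price 12.3571; hedge Δ=-1.0000, bond B=22.2810.
  t=3,j=2: stock 20.6612 → up 26.2398 (V=0.7202), down 12.6034 (V=14.3566). Price 1.6197; hedge Δ=-1.0000, bond B=22.2810.
  t=3,j=3: stock 43.0160 → up 54.6304 (V=0.0000), down 26.2398 (V=0.7202). Price 0.0541; hedge Δ=-0.0254, bond B=1.1453.
  t=2,j=0: stock 7.8141 → up 9.9239 (V=12.3571), down 4.7666 (V=17.5144). Price 10.5999; hedge Δ=-1.0000, bond B=18.4140.
  t=2,j=1: stock 16.2687 → up 20.6612 (V=1.6197), down 9.9239 (V=12.3571). Price 2.1453; hedge Δ=-1.0000, bond B=18.4140.
  t=2,j=2: stock 33.8709 → up 43.0160 (V=0.0541), down 20.6612 (V=1.6197). Price 0.1623; hedge Δ=-0.0700, bond B=2.5345.
  t=1,j=0: stock 12.8100 → up 16.2687 (V=2.1453), down 7.8141 (V=10.5999). Price 2.4082; hedge Δ=-1.0000, bond B=15.2182.
  t=1,j=1: stock 26.6700 → up 33.8709 (V=0.1623), down 16.2687 (V=2.1453). Price 0.2832; hedge Δ=-0.1127, bond B=3.2877.
  t=0,j=0: stock 21.0000 → up 26.6700 (V=0.2832), down 12.8100 (V=2.4082). Price 0.3937; hedge Δ=-0.1533, bond B=3.6135.
Check: Δ(0,0)·S0 + B(0,0) = 0.3937 = V0.

(0,0): Delta=-0.1533 Bond=3.6135
(1,0): Delta=-1.0000 Bond=15.2182
(1,1): Delta=-0.1127 Bond=3.2877
(2,0): Delta=-1.0000 Bond=18.4140
(2,1): Delta=-1.0000 Bond=18.4140
(2,2): Delta=-0.0700 Bond=2.5345
(3,0): Delta=-1.0000 Bond=22.2810
(3,1): Delta=-1.0000 Bond=22.2810
(3,2): Delta=-1.0000 Bond=22.2810
(3,3): Delta=-0.0254 Bond=1.1453
V0=0.3937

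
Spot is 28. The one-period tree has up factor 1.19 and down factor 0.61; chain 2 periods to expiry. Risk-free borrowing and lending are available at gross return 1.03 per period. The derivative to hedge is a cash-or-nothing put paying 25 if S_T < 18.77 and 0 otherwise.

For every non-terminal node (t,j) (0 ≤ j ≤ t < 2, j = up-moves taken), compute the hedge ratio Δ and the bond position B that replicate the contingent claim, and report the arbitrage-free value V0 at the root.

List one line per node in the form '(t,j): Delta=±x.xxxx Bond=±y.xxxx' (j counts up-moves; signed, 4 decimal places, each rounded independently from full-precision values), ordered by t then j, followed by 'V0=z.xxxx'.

Under the risk-neutral measure, an up-move has probability p* = (R−d)/(u−d) = 0.7241 and values discount at R = 1.03.
Payoff layer (t=2): V(2,0)=25.0000, V(2,1)=0.0000, V(2,2)=0.0000
(1,0): S=17.0800. Δ = (V_up−V_dn)/(S_up−S_dn) = (0.0000−25.0000)/(20.3252−10.4188) = -2.5236. V = [p*·0.0000 + (1−p*)·25.0000]/1.03 = 6.6957. B = V − Δ·S = 49.7991.
(1,1): S=33.3200. Δ = (V_up−V_dn)/(S_up−S_dn) = (0.0000−0.0000)/(39.6508−20.3252) = 0.0000. V = [p*·0.0000 + (1−p*)·0.0000]/1.03 = 0.0000. B = V − Δ·S = 0.0000.
(0,0): S=28.0000. Δ = (V_up−V_dn)/(S_up−S_dn) = (0.0000−6.6957)/(33.3200−17.0800) = -0.4123. V = [p*·0.0000 + (1−p*)·6.6957]/1.03 = 1.7933. B = V − Δ·S = 13.3376.
The time-0 hedge costs 1.7933, which is the no-arbitrage price.

(0,0): Delta=-0.4123 Bond=13.3376
(1,0): Delta=-2.5236 Bond=49.7991
(1,1): Delta=0.0000 Bond=0.0000
V0=1.7933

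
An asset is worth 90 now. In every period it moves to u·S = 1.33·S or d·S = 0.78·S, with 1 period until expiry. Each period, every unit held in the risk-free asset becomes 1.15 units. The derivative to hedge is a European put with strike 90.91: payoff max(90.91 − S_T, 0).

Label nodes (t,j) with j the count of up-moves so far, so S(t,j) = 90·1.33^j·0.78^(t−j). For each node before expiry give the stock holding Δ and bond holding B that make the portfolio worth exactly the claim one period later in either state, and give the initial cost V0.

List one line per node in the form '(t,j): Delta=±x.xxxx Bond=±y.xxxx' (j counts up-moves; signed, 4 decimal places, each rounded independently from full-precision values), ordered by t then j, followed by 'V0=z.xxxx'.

Since d<R<u, set p* = (R−d)/(u−d) = 0.6727; price each node as the discounted p*-expectation of its children.
Terminal values V(1,·): V(1,0)=20.7100, V(1,1)=0.0000
Node (0,0) S=90.0000: V=(p*·0.0000+(1−p*)·20.7100)/1.15=5.8938; Δ=(0.0000−20.7100)/(119.7000−70.2000)=-0.4184; B=V−Δ·S=43.5483
Check: Δ(0,0)·S0 + B(0,0) = 5.8938 = V0.

(0,0): Delta=-0.4184 Bond=43.5483
V0=5.8938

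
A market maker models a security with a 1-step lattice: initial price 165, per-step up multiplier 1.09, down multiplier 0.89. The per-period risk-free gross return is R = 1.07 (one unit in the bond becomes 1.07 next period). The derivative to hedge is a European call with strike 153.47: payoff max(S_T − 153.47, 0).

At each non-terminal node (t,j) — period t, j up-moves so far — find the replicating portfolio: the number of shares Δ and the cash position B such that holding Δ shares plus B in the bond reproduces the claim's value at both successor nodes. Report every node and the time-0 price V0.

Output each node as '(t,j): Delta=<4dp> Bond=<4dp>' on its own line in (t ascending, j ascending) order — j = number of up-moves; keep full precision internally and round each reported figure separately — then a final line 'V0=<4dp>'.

Under the risk-neutral measure, an up-move has probability p* = (R−d)/(u−d) = 0.9000 and values discount at R = 1.07.
Payoff layer (t=1): V(1,0)=0.0000, V(1,1)=26.3800
  t=0,j=0: stock 165.0000 → up 179.8500 (V=26.3800), down 146.8500 (V=0.0000). Price 22.1888; hedge Δ=0.7994, bond B=-109.7112.
Each (Δ,B) replicates both successor values, so the strategy is self-financing and V0 is arbitrage-free.

(0,0): Delta=0.7994 Bond=-109.7112
V0=22.1888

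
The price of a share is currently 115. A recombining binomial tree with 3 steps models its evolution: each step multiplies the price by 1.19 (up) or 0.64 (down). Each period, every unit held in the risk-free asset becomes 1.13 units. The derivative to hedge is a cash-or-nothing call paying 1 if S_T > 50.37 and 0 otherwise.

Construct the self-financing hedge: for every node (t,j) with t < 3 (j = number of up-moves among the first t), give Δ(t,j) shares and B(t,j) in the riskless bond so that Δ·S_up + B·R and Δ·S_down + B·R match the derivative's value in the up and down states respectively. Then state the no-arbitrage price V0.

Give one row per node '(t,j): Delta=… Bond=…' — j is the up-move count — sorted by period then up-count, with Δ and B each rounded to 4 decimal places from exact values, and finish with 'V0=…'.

(0,0): Delta=0.0001 Bond=0.6752
(1,0): Delta=0.0024 Bond=0.5983
(1,1): Delta=0.0000 Bond=0.7831
(2,0): Delta=0.0386 Bond=-1.0298
(2,1): Delta=0.0000 Bond=0.8850
(2,2): Delta=0.0000 Bond=0.8850
V0=0.6922

No-arbitrage ⇒ martingale measure with p* = (R−d)/(u−d) = 0.8909.
Terminal values V(3,·): V(3,0)=0.0000, V(3,1)=1.0000, V(3,2)=1.0000, V(3,3)=1.0000
Node (2,0) S=47.1040: V=(p*·1.0000+(1−p*)·0.0000)/1.13=0.7884; Δ=(1.0000−0.0000)/(56.0538−30.1466)=0.0386; B=V−Δ·S=-1.0298
Node (2,1) S=87.5840: V=(p*·1.0000+(1−p*)·1.0000)/1.13=0.8850; Δ=(1.0000−1.0000)/(104.2250−56.0538)=0.0000; B=V−Δ·S=0.8850
Node (2,2) S=162.8515: V=(p*·1.0000+(1−p*)·1.0000)/1.13=0.8850; Δ=(1.0000−1.0000)/(193.7933−104.2250)=0.0000; B=V−Δ·S=0.8850
Node (1,0) S=73.6000: V=(p*·0.8850+(1−p*)·0.7884)/1.13=0.7738; Δ=(0.8850−0.7884)/(87.5840−47.1040)=0.0024; B=V−Δ·S=0.5983
Node (1,1) S=136.8500: V=(p*·0.8850+(1−p*)·0.8850)/1.13=0.7831; Δ=(0.8850−0.8850)/(162.8515−87.5840)=0.0000; B=V−Δ·S=0.7831
Node (0,0) S=115.0000: V=(p*·0.7831+(1−p*)·0.7738)/1.13=0.6922; Δ=(0.7831−0.7738)/(136.8500−73.6000)=0.0001; B=V−Δ·S=0.6752
Self-financing check: at every node Δ·S+B equals the discounted successor values.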